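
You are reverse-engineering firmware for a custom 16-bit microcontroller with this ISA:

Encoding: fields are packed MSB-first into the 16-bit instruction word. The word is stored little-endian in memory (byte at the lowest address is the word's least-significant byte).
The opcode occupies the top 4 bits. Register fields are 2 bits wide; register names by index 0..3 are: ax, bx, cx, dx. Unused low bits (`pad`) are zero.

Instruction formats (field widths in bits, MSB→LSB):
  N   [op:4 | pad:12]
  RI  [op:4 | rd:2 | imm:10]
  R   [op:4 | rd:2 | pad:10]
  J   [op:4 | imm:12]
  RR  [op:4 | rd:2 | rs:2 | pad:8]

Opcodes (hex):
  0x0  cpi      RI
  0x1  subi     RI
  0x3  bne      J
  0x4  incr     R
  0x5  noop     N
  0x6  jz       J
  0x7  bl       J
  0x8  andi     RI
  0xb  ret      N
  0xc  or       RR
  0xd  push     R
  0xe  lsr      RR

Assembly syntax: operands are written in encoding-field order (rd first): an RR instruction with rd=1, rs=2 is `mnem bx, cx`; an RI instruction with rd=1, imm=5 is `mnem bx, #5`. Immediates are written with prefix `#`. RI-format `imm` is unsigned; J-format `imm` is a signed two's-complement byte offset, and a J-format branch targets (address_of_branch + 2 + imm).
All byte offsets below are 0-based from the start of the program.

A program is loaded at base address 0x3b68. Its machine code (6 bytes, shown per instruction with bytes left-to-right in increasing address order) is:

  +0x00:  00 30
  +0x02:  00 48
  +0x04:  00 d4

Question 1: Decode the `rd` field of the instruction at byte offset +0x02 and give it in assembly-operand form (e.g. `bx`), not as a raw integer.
cx

@+02  little-endian(00 48) = 0x4800
  op=0x4800>>12=0x4 ⇒ incr (R)
  [11:10] rd=2 = cx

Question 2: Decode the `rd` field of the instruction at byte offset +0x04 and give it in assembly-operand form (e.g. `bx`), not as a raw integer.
+0x04: 00 d4 ⇒ word 0xd400 (little)
  op=0xd400>>12=0xd ⇒ push (R)
  rd@[11:10]=0x1 ⇒ bx

bx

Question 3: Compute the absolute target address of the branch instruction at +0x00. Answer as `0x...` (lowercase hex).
0x3b6a

off 0x00: read 00 30 as little → 0x3000
  top 4b → 0x3 → bne [J]
  [11:0] imm=0 = #0
  target = base 0x3b68 + off 0x00 + 2 + imm 0 = 0x3b6a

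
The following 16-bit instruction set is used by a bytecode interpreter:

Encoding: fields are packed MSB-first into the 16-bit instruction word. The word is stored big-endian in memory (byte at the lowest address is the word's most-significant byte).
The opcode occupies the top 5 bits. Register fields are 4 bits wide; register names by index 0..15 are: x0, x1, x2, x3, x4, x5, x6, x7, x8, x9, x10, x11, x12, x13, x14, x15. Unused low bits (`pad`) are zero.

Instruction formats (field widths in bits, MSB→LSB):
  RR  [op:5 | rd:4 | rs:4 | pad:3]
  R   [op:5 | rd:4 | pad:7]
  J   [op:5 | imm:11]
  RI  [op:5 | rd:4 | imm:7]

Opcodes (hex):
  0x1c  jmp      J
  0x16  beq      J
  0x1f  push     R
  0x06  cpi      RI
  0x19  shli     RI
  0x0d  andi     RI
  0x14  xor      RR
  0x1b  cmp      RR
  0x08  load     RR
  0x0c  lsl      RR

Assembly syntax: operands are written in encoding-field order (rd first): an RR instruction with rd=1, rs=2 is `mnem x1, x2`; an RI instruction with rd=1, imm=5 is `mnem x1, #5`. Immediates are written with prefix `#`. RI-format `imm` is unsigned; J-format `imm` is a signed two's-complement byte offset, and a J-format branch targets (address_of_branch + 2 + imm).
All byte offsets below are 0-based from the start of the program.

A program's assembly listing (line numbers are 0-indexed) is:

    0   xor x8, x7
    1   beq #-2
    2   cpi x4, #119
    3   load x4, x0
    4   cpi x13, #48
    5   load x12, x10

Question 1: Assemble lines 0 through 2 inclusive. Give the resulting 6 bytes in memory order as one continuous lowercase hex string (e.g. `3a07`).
a438b7fe3277

line 0 (xor): pack op=0x14:5|rd=8:4|rs=7:4|pad=0:3 = 0xa438; big→ a4 38
line 1 (beq): pack op=0x16:5|imm=-2:11 = 0xb7fe; big→ b7 fe
line 2 (cpi): pack op=0x6:5|rd=4:4|imm=119:7 = 0x3277; big→ 32 77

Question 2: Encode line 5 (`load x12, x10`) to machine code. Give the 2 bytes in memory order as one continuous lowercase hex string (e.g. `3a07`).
4650

L5: load op=0x8:5|rd=12:4|rs=10:4|pad=0:3 ⇒ 0x4650 ⇒ big 46 50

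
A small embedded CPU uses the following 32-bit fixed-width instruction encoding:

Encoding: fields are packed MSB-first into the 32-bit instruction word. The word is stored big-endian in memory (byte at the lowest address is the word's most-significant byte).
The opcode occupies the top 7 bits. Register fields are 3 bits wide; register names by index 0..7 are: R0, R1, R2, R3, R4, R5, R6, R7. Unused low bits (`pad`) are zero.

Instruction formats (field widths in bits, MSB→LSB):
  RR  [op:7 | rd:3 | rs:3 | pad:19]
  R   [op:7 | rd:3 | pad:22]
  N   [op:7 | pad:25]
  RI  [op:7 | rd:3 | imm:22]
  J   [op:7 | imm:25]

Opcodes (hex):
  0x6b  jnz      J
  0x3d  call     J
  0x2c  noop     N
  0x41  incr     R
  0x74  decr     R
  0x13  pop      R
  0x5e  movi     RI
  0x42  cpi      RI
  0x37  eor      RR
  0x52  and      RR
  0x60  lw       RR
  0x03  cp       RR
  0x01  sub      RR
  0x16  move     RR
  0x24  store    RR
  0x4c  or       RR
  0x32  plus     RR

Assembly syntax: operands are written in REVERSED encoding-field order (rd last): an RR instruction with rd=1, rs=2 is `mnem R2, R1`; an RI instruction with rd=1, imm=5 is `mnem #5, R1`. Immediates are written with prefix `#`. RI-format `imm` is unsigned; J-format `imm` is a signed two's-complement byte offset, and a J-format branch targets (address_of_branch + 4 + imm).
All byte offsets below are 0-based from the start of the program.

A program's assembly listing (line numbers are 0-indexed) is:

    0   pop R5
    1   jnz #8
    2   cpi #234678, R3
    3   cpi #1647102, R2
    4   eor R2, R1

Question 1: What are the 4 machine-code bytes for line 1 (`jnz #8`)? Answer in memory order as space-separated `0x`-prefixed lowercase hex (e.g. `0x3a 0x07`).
1. jnz fields op=0x6b:7|imm=8:25 → word d6000008h → d6 00 00 08

0xd6 0x00 0x00 0x08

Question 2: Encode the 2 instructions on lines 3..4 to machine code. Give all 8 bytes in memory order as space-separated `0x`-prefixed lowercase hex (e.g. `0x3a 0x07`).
0x84 0x99 0x21 0xfe 0x6e 0x50 0x00 0x00

L3: cpi op=0x42:7|rd=2:3|imm=1647102:22 ⇒ 0x849921fe ⇒ big 84 99 21 fe
L4: eor op=0x37:7|rd=1:3|rs=2:3|pad=0:19 ⇒ 0x6e500000 ⇒ big 6e 50 00 00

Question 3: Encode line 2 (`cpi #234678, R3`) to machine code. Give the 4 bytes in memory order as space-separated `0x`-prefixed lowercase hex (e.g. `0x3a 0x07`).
0x84 0xc3 0x94 0xb6

line 2 (cpi): pack op=0x42:7|rd=3:3|imm=234678:22 = 0x84c394b6; big→ 84 c3 94 b6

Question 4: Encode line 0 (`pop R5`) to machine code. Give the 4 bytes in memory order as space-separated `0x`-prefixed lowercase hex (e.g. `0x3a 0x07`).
0x27 0x40 0x00 0x00

L0: pop op=0x13:7|rd=5:3|pad=0:22 ⇒ 0x27400000 ⇒ big 27 40 00 00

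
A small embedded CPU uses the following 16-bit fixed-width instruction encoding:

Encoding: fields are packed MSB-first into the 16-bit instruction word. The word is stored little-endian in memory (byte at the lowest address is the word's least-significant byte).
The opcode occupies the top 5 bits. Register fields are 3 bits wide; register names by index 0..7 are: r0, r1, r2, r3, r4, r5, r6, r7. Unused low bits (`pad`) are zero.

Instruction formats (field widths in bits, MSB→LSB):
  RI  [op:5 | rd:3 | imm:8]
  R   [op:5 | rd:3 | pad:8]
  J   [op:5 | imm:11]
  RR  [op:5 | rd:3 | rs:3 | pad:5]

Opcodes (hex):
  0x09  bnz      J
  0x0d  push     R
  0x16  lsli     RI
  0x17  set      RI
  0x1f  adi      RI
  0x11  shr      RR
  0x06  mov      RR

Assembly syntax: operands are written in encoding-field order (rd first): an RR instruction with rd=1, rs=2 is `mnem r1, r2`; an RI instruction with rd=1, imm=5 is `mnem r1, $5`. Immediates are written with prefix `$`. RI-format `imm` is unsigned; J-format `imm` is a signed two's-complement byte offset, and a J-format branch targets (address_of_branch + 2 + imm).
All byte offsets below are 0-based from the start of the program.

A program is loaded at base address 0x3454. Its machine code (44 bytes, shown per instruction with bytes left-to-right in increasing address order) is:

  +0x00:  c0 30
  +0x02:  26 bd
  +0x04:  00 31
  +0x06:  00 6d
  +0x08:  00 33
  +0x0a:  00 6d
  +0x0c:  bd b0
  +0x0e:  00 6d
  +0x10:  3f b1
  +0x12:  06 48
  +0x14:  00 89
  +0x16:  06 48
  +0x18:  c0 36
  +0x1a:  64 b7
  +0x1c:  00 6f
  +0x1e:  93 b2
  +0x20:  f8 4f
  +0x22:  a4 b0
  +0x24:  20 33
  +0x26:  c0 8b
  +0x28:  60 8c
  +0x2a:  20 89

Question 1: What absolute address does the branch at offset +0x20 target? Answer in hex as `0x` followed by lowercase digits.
0x346e

@+20  little-endian(f8 4f) = 0x4ff8
  opcode bits[15:11]=0x9: bnz/J
  imm@[10:0]=0x7f8 (s11→-8) ⇒ $-8
  target = base 0x3454 + off 0x20 + 2 + imm -8 = 0x346e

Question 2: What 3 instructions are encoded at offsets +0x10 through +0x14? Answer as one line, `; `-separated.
lsli r1, $63; bnz $6; shr r1, r0

off 0x10: read 3f b1 as little → 0xb13f
  opcode bits[15:11]=0x16: lsli/RI
  [10:8] rd=1 = r1
  [7:0] imm=63 = $63
off 0x12: read 06 48 as little → 0x4806
  opcode bits[15:11]=0x9: bnz/J
  [10:0] imm=6 = $6
off 0x14: read 00 89 as little → 0x8900
  opcode bits[15:11]=0x11: shr/RR
  [10:8] rd=1 = r1
  [7:5] rs=0 = r0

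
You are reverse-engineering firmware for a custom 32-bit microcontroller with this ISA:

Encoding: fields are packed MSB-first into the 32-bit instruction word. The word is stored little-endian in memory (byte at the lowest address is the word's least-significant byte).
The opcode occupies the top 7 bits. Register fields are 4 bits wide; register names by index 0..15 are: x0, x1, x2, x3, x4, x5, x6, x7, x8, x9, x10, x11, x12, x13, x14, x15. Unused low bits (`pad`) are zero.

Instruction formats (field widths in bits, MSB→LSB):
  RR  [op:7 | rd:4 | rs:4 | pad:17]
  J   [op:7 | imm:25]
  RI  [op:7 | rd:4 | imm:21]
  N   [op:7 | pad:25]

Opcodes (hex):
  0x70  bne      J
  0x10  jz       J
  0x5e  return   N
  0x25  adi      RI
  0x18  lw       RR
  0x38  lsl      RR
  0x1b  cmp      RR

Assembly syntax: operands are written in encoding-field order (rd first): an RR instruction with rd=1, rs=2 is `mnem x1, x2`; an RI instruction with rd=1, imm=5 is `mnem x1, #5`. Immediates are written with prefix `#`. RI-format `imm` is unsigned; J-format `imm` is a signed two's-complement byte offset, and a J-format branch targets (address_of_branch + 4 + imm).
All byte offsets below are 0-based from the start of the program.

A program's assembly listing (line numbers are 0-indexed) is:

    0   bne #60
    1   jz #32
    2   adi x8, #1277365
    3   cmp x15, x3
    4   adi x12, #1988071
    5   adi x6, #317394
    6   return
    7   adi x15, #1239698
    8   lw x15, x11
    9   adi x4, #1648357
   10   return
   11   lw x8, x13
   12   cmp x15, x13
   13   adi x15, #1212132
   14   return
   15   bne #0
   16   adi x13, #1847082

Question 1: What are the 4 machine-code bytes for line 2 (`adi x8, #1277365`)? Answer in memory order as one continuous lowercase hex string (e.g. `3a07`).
L2: adi op=0x25:7|rd=8:4|imm=1277365:21 ⇒ 0x4b137db5 ⇒ little b5 7d 13 4b

b57d134b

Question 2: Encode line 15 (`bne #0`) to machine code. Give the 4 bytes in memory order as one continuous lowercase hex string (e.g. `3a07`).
000000e0

15. bne fields op=0x70:7|imm=0:25 → word e0000000h → 00 00 00 e0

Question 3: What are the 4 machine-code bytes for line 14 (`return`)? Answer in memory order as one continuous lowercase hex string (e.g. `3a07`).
line 14 (return): pack op=0x5e:7|pad=0:25 = 0xbc000000; little→ 00 00 00 bc

000000bc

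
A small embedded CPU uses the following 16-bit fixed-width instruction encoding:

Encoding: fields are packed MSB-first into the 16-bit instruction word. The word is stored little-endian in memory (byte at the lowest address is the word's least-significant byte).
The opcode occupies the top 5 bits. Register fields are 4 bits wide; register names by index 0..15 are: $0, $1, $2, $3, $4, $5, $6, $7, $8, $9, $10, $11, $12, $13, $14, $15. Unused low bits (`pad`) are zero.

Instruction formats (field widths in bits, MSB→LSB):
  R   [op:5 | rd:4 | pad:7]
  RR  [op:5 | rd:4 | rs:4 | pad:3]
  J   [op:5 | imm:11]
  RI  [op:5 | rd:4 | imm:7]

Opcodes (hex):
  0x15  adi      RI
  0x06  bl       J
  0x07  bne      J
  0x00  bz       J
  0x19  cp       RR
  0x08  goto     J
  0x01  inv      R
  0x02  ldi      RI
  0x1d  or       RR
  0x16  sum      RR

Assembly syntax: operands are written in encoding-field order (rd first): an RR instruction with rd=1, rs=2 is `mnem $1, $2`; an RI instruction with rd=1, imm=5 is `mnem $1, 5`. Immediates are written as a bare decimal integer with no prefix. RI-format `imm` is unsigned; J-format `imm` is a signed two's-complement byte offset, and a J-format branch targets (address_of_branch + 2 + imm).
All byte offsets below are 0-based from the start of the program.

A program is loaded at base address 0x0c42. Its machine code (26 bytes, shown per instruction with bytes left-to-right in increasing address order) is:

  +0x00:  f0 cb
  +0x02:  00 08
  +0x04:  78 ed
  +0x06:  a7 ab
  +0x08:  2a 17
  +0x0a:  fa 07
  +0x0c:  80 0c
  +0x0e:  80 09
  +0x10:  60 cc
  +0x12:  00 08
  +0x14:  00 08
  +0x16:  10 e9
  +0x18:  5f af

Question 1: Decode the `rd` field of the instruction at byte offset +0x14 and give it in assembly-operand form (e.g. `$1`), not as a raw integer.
$0

+0x14: 00 08 ⇒ word 0x0800 (little)
  opcode bits[15:11]=0x1: inv/R
  rd: (w>>7)&0xf=0x0 → $0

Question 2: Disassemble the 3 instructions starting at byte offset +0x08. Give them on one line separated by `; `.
+0x08: 2a 17 ⇒ word 0x172a (little)
  top 5b → 0x2 → ldi [RI]
  rd: (w>>7)&0xf=0xe → $14
  imm: (w>>0)&0x7f=0x2a → 42
+0x0a: fa 07 ⇒ word 0x07fa (little)
  top 5b → 0x0 → bz [J]
  imm: (w>>0)&0x7ff=0x7fa (s11→-6) → -6
+0x0c: 80 0c ⇒ word 0x0c80 (little)
  top 5b → 0x1 → inv [R]
  rd: (w>>7)&0xf=0x9 → $9

ldi $14, 42; bz -6; inv $9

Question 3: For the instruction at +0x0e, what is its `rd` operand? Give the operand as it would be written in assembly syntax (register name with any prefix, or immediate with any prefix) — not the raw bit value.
[0e] 80 09 → 0x0980
  op=0x0980>>11=0x1 ⇒ inv (R)
  rd@[10:7]=0x3 ⇒ $3

$3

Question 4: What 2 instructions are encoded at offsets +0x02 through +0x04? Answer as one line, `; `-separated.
[02] 00 08 → 0x0800
  top 5b → 0x1 → inv [R]
  rd: (w>>7)&0xf=0x0 → $0
[04] 78 ed → 0xed78
  top 5b → 0x1d → or [RR]
  rd: (w>>7)&0xf=0xa → $10
  rs: (w>>3)&0xf=0xf → $15

inv $0; or $10, $15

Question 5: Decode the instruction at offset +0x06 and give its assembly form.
off 0x06: read a7 ab as little → 0xaba7
  top 5b → 0x15 → adi [RI]
  rd: (w>>7)&0xf=0x7 → $7
  imm: (w>>0)&0x7f=0x27 → 39

adi $7, 39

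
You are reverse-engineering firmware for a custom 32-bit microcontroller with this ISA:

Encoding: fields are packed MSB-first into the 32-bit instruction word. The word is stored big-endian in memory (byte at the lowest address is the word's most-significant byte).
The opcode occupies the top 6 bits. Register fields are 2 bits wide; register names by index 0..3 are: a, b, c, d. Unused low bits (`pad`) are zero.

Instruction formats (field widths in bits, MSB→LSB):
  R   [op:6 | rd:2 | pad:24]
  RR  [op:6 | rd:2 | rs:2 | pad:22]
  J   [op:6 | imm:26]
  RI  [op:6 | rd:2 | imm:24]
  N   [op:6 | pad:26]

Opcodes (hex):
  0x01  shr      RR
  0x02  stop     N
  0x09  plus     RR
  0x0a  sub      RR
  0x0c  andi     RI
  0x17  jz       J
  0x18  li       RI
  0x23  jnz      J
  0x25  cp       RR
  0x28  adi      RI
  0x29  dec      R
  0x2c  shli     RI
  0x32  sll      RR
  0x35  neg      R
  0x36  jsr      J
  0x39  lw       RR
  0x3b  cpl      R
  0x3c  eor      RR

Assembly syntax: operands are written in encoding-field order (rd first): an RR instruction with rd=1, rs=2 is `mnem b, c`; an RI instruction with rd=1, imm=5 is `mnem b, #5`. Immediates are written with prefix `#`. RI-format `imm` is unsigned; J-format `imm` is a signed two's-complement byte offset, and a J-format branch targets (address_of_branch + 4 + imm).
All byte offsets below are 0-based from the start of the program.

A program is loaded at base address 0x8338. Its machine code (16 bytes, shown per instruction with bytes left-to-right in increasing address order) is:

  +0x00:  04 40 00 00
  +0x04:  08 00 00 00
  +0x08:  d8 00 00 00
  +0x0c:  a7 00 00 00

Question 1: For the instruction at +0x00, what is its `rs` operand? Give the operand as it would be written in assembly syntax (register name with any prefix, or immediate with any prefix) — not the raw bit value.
+0x00: 04 40 00 00 ⇒ word 0x04400000 (big)
  op=0x04400000>>26=0x1 ⇒ shr (RR)
  rd: (w>>24)&0x3=0x0 → a
  rs: (w>>22)&0x3=0x1 → b

b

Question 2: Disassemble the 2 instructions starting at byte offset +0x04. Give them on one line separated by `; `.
stop; jsr #0

off 0x04: read 08 00 00 00 as big → 0x08000000
  opcode bits[31:26]=0x2: stop/N
off 0x08: read d8 00 00 00 as big → 0xd8000000
  opcode bits[31:26]=0x36: jsr/J
  imm@[25:0]=0x0 ⇒ #0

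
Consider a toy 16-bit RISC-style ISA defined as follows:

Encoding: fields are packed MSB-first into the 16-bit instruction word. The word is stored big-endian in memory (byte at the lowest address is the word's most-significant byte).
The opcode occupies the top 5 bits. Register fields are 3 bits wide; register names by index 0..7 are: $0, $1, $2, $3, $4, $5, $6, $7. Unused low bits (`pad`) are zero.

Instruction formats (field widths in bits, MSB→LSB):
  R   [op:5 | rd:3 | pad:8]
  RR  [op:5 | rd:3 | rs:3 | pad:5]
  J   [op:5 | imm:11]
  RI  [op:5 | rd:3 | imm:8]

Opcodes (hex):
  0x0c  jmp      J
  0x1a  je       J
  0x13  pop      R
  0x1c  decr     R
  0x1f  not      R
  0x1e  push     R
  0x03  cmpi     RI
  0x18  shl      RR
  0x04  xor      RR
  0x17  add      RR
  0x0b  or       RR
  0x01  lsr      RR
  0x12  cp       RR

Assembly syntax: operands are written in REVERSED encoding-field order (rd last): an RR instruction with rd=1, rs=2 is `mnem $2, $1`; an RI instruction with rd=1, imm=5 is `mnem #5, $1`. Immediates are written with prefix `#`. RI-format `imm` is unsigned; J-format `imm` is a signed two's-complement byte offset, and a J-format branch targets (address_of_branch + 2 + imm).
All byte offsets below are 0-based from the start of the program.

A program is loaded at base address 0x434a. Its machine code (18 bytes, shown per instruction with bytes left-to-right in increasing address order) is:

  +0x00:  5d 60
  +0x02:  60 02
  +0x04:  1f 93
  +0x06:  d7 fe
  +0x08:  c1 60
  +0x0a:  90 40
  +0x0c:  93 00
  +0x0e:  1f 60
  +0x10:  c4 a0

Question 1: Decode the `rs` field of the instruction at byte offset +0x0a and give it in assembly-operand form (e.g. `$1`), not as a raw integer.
$2

[0a] 90 40 → 0x9040
  opcode bits[15:11]=0x12: cp/RR
  [10:8] rd=0 = $0
  [7:5] rs=2 = $2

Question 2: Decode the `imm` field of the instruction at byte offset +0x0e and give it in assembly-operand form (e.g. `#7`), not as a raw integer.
off 0x0e: read 1f 60 as big → 0x1f60
  op=0x1f60>>11=0x3 ⇒ cmpi (RI)
  [10:8] rd=7 = $7
  [7:0] imm=96 = #96

#96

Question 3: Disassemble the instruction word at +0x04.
cmpi #147, $7

@+04  big-endian(1f 93) = 0x1f93
  top 5b → 0x3 → cmpi [RI]
  [10:8] rd=7 = $7
  [7:0] imm=147 = #147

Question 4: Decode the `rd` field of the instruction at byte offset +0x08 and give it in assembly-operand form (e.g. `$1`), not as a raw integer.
@+08  big-endian(c1 60) = 0xc160
  op=0xc160>>11=0x18 ⇒ shl (RR)
  rd@[10:8]=0x1 ⇒ $1
  rs@[7:5]=0x3 ⇒ $3

$1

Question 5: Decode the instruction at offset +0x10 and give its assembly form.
shl $5, $4

[10] c4 a0 → 0xc4a0
  op=0xc4a0>>11=0x18 ⇒ shl (RR)
  rd@[10:8]=0x4 ⇒ $4
  rs@[7:5]=0x5 ⇒ $5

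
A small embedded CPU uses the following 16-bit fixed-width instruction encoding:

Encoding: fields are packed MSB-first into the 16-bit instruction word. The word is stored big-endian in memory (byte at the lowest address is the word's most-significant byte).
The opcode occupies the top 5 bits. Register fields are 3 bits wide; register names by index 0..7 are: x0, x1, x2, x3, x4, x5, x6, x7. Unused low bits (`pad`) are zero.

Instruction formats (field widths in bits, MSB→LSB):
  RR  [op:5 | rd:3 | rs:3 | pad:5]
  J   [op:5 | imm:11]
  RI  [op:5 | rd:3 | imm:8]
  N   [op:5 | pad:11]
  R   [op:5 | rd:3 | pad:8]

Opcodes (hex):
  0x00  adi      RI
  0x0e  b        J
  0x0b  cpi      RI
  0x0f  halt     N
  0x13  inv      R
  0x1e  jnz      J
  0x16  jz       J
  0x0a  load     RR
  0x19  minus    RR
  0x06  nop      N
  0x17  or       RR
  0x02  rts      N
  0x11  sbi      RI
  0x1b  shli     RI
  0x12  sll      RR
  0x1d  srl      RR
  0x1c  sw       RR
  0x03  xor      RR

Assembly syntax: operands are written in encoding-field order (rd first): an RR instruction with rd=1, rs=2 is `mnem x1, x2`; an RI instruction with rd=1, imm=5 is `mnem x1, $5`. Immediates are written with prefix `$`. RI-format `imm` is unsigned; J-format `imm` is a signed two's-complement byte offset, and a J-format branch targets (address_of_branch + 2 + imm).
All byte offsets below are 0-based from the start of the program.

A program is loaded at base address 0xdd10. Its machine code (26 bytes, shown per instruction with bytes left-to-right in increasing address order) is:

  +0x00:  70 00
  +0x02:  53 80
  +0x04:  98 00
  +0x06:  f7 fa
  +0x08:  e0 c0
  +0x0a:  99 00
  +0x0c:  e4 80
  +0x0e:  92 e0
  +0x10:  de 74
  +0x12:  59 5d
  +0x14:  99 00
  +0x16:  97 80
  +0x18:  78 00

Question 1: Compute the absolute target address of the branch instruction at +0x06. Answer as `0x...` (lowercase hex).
+0x06: f7 fa ⇒ word 0xf7fa (big)
  op=0xf7fa>>11=0x1e ⇒ jnz (J)
  imm@[10:0]=0x7fa (s11→-6) ⇒ $-6
  target = base 0xdd10 + off 0x06 + 2 + imm -6 = 0xdd12

0xdd12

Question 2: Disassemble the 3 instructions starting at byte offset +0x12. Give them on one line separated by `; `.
[12] 59 5d → 0x595d
  op=0x595d>>11=0xb ⇒ cpi (RI)
  rd@[10:8]=0x1 ⇒ x1
  imm@[7:0]=0x5d ⇒ $93
[14] 99 00 → 0x9900
  op=0x9900>>11=0x13 ⇒ inv (R)
  rd@[10:8]=0x1 ⇒ x1
[16] 97 80 → 0x9780
  op=0x9780>>11=0x12 ⇒ sll (RR)
  rd@[10:8]=0x7 ⇒ x7
  rs@[7:5]=0x4 ⇒ x4

cpi x1, $93; inv x1; sll x7, x4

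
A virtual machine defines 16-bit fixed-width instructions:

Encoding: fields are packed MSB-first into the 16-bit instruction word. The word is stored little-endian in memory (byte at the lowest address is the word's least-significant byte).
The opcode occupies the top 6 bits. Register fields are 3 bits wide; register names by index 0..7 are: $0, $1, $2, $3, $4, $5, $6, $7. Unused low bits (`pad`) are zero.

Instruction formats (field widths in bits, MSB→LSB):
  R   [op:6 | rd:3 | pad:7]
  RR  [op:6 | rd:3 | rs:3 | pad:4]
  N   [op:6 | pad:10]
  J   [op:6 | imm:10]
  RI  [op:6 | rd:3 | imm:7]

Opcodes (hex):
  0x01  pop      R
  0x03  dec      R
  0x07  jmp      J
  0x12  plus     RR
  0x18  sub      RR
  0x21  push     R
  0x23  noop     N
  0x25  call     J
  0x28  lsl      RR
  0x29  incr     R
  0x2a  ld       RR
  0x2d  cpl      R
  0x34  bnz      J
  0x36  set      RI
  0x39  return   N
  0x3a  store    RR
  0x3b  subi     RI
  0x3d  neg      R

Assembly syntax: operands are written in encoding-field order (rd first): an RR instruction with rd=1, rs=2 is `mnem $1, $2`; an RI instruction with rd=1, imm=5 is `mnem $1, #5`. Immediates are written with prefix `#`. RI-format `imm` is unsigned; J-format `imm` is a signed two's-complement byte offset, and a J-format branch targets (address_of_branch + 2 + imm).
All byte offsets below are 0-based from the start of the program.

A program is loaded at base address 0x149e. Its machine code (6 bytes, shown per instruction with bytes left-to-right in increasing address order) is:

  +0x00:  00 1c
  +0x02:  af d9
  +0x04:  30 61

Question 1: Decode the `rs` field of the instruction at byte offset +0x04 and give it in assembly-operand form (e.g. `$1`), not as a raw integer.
$3

off 0x04: read 30 61 as little → 0x6130
  op=0x6130>>10=0x18 ⇒ sub (RR)
  rd: (w>>7)&0x7=0x2 → $2
  rs: (w>>4)&0x7=0x3 → $3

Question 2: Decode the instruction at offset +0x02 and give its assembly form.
@+02  little-endian(af d9) = 0xd9af
  top 6b → 0x36 → set [RI]
  rd@[9:7]=0x3 ⇒ $3
  imm@[6:0]=0x2f ⇒ #47

set $3, #47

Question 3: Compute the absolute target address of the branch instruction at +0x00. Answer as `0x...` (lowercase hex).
0x14a0

+0x00: 00 1c ⇒ word 0x1c00 (little)
  opcode bits[15:10]=0x7: jmp/J
  [9:0] imm=0 = #0
  target = base 0x149e + off 0x00 + 2 + imm 0 = 0x14a0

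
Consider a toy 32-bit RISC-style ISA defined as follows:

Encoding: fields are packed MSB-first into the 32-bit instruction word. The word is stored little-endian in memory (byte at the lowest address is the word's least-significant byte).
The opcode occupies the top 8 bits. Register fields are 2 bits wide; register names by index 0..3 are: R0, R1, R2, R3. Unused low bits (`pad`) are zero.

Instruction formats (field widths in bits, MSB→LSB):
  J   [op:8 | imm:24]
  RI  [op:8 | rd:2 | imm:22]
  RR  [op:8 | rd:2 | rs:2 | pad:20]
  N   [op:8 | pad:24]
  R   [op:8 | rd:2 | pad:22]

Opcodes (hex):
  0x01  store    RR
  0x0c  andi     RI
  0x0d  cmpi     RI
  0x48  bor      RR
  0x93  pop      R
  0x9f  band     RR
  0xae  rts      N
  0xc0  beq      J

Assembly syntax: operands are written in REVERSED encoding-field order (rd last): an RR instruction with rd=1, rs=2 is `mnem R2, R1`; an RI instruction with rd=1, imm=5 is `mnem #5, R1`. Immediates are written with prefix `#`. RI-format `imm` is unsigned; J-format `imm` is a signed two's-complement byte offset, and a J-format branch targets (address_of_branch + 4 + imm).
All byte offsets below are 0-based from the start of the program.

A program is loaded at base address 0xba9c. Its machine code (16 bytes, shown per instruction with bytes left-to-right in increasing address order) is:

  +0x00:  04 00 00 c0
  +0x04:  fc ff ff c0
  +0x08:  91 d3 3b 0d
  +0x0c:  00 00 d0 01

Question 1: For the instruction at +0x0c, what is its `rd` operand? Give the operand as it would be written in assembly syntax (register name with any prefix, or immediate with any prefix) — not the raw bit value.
@+0c  little-endian(00 00 d0 01) = 0x01d00000
  op=0x01d00000>>24=0x1 ⇒ store (RR)
  rd@[23:22]=0x3 ⇒ R3
  rs@[21:20]=0x1 ⇒ R1

R3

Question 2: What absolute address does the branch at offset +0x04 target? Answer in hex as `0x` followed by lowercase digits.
0xbaa0

+0x04: fc ff ff c0 ⇒ word 0xc0fffffc (little)
  op=0xc0fffffc>>24=0xc0 ⇒ beq (J)
  imm: (w>>0)&0xffffff=0xfffffc (s24→-4) → #-4
  target = base 0xba9c + off 0x04 + 4 + imm -4 = 0xbaa0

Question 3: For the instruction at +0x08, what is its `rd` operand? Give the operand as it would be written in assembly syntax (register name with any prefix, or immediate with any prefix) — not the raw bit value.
R0

off 0x08: read 91 d3 3b 0d as little → 0x0d3bd391
  op=0x0d3bd391>>24=0xd ⇒ cmpi (RI)
  [23:22] rd=0 = R0
  [21:0] imm=3920785 = #3920785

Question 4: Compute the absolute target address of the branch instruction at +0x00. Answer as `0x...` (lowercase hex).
0xbaa4

off 0x00: read 04 00 00 c0 as little → 0xc0000004
  top 8b → 0xc0 → beq [J]
  [23:0] imm=4 = #4
  target = base 0xba9c + off 0x00 + 4 + imm 4 = 0xbaa4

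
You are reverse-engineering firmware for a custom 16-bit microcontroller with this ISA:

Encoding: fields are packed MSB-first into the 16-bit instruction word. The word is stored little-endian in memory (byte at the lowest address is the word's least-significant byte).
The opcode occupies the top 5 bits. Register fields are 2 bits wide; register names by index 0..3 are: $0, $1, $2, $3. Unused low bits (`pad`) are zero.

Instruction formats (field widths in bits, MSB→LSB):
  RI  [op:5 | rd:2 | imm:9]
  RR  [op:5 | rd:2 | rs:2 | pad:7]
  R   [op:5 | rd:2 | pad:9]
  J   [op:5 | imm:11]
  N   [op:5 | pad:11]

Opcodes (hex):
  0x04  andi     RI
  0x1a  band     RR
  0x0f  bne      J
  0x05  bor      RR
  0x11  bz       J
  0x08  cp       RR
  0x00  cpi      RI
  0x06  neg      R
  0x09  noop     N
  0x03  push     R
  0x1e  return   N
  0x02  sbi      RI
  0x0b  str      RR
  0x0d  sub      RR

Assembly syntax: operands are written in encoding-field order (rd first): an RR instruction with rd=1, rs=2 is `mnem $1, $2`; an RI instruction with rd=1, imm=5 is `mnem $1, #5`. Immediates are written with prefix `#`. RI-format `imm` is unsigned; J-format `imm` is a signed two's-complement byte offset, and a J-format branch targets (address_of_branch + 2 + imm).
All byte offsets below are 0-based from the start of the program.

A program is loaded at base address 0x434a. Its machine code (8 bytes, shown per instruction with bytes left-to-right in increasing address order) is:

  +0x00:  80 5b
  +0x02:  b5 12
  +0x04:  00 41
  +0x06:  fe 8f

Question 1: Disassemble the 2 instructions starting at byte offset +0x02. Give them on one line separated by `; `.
off 0x02: read b5 12 as little → 0x12b5
  top 5b → 0x2 → sbi [RI]
  [10:9] rd=1 = $1
  [8:0] imm=181 = #181
off 0x04: read 00 41 as little → 0x4100
  top 5b → 0x8 → cp [RR]
  [10:9] rd=0 = $0
  [8:7] rs=2 = $2

sbi $1, #181; cp $0, $2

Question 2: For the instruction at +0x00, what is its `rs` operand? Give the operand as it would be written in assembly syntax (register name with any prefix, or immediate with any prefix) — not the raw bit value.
$3

@+00  little-endian(80 5b) = 0x5b80
  top 5b → 0xb → str [RR]
  rd@[10:9]=0x1 ⇒ $1
  rs@[8:7]=0x3 ⇒ $3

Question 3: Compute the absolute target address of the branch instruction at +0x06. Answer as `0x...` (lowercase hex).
0x4350

@+06  little-endian(fe 8f) = 0x8ffe
  top 5b → 0x11 → bz [J]
  [10:0] imm=2046 (s11→-2) = #-2
  target = base 0x434a + off 0x06 + 2 + imm -2 = 0x4350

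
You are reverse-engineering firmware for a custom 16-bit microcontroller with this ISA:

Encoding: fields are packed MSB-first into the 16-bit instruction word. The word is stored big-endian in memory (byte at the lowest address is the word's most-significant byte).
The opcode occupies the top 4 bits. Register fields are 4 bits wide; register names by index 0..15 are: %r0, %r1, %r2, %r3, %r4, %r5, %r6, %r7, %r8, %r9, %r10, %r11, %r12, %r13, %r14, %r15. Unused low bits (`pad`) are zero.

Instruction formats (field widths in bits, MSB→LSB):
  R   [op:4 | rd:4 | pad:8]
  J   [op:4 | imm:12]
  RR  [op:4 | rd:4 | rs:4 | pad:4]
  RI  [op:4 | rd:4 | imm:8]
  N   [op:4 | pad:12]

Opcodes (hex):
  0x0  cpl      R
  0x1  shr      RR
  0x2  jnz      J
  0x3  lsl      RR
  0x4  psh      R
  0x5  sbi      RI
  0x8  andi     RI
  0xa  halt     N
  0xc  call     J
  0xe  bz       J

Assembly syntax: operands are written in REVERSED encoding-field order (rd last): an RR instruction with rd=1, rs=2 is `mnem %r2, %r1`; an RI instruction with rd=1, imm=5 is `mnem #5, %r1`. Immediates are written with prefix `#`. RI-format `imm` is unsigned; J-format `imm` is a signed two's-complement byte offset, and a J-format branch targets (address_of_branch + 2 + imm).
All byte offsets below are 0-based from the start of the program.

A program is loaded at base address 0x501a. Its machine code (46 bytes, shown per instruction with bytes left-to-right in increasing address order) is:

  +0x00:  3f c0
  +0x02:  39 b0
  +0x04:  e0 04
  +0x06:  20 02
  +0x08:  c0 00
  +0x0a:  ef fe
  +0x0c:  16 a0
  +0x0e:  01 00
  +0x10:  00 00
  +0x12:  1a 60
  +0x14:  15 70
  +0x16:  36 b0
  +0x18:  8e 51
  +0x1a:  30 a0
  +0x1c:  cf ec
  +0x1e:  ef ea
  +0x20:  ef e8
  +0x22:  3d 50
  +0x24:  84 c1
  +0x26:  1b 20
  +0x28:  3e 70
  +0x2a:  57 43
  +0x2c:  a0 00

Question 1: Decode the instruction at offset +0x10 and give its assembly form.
[10] 00 00 → 0x0000
  op=0x0000>>12=0x0 ⇒ cpl (R)
  [11:8] rd=0 = %r0

cpl %r0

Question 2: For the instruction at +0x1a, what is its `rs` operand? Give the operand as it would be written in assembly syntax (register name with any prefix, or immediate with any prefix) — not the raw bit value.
%r10

off 0x1a: read 30 a0 as big → 0x30a0
  top 4b → 0x3 → lsl [RR]
  [11:8] rd=0 = %r0
  [7:4] rs=10 = %r10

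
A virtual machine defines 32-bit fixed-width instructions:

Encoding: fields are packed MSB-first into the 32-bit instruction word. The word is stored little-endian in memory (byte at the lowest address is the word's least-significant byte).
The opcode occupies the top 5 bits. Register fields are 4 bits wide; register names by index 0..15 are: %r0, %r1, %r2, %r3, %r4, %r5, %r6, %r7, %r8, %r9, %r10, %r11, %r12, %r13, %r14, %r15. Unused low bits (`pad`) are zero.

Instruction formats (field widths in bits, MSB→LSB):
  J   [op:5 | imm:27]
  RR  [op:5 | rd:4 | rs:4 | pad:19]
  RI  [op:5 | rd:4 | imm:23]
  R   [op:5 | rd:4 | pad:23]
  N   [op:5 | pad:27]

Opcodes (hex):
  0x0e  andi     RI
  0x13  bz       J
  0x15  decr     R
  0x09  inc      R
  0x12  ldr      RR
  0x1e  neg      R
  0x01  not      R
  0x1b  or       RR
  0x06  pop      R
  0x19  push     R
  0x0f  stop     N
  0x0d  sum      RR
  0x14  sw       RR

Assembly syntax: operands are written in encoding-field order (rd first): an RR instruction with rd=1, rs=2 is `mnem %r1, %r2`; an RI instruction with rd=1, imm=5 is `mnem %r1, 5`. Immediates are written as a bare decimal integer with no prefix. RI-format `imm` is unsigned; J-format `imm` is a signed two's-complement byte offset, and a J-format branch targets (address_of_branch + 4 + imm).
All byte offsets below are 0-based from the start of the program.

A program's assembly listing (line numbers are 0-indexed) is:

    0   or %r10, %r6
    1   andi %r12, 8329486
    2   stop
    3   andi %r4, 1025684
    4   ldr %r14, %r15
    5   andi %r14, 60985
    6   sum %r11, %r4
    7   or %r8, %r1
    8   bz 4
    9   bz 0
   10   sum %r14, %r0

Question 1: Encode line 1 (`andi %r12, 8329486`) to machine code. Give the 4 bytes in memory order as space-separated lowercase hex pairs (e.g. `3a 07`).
0e 19 7f 76

line 1 (andi): pack op=0xe:5|rd=12:4|imm=8329486:23 = 0x767f190e; little→ 0e 19 7f 76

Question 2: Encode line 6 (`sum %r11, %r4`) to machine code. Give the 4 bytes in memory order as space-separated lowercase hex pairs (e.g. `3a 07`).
00 00 a0 6d

6. sum fields op=0xd:5|rd=11:4|rs=4:4|pad=0:19 → word 6da00000h → 00 00 a0 6d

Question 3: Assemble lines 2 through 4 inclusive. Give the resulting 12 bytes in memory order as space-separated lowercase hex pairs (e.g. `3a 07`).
L2: stop op=0xf:5|pad=0:27 ⇒ 0x78000000 ⇒ little 00 00 00 78
L3: andi op=0xe:5|rd=4:4|imm=1025684:23 ⇒ 0x720fa694 ⇒ little 94 a6 0f 72
L4: ldr op=0x12:5|rd=14:4|rs=15:4|pad=0:19 ⇒ 0x97780000 ⇒ little 00 00 78 97

00 00 00 78 94 a6 0f 72 00 00 78 97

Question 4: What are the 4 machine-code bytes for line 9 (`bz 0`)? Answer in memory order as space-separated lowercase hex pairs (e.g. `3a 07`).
00 00 00 98

9. bz fields op=0x13:5|imm=0:27 → word 98000000h → 00 00 00 98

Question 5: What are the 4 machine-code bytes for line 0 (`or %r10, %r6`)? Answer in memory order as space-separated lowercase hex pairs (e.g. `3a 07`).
00 00 30 dd

0. or fields op=0x1b:5|rd=10:4|rs=6:4|pad=0:19 → word dd300000h → 00 00 30 dd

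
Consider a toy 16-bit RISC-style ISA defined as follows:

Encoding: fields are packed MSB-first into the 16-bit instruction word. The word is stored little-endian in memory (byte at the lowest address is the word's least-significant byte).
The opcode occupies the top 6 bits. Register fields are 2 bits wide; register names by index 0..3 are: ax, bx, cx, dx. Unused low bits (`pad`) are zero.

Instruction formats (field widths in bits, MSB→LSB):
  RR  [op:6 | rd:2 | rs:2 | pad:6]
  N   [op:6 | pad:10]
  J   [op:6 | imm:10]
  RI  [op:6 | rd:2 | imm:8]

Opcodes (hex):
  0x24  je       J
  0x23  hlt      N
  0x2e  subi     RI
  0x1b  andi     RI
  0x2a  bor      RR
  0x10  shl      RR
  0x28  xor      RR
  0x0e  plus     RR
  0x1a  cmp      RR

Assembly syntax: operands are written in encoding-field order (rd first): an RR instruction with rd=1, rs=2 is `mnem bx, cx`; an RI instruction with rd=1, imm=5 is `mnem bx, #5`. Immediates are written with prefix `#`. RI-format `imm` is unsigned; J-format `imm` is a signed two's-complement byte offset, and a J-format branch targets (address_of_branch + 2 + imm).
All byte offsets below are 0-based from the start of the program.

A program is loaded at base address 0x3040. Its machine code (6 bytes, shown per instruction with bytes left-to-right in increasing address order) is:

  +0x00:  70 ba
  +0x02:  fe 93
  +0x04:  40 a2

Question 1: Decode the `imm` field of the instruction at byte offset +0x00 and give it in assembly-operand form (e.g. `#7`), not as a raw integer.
off 0x00: read 70 ba as little → 0xba70
  opcode bits[15:10]=0x2e: subi/RI
  rd@[9:8]=0x2 ⇒ cx
  imm@[7:0]=0x70 ⇒ #112

#112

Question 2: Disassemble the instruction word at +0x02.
je #-2

@+02  little-endian(fe 93) = 0x93fe
  top 6b → 0x24 → je [J]
  [9:0] imm=1022 (s10→-2) = #-2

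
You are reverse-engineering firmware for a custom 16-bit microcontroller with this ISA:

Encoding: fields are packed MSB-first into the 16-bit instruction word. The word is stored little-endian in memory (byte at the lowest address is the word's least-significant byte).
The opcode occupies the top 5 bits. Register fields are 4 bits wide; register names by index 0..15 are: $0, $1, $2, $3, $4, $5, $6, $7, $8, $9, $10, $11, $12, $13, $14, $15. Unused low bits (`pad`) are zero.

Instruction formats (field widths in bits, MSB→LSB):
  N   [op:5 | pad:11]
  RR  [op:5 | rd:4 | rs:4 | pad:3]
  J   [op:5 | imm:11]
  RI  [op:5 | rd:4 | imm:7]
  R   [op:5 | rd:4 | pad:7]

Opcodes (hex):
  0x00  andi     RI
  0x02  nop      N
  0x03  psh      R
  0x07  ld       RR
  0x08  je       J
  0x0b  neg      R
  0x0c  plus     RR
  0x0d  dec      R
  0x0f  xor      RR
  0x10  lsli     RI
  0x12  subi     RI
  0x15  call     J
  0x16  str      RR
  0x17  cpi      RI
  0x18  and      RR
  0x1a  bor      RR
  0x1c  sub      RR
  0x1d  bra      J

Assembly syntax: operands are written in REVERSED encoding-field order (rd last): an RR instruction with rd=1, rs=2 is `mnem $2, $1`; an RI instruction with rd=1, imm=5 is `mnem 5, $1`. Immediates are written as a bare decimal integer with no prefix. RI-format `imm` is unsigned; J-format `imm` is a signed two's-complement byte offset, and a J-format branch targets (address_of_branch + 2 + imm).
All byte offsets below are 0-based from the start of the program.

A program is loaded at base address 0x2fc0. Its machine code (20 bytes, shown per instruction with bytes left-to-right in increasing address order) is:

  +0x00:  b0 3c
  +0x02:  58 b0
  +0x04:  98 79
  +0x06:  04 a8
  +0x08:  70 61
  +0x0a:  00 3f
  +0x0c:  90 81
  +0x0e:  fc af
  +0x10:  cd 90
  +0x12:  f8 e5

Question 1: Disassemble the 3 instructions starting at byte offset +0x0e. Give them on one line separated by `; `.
off 0x0e: read fc af as little → 0xaffc
  op=0xaffc>>11=0x15 ⇒ call (J)
  imm@[10:0]=0x7fc (s11→-4) ⇒ -4
off 0x10: read cd 90 as little → 0x90cd
  op=0x90cd>>11=0x12 ⇒ subi (RI)
  rd@[10:7]=0x1 ⇒ $1
  imm@[6:0]=0x4d ⇒ 77
off 0x12: read f8 e5 as little → 0xe5f8
  op=0xe5f8>>11=0x1c ⇒ sub (RR)
  rd@[10:7]=0xb ⇒ $11
  rs@[6:3]=0xf ⇒ $15

call -4; subi 77, $1; sub $15, $11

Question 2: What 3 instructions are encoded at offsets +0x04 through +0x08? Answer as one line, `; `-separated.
[04] 98 79 → 0x7998
  top 5b → 0xf → xor [RR]
  rd: (w>>7)&0xf=0x3 → $3
  rs: (w>>3)&0xf=0x3 → $3
[06] 04 a8 → 0xa804
  top 5b → 0x15 → call [J]
  imm: (w>>0)&0x7ff=0x4 → 4
[08] 70 61 → 0x6170
  top 5b → 0xc → plus [RR]
  rd: (w>>7)&0xf=0x2 → $2
  rs: (w>>3)&0xf=0xe → $14

xor $3, $3; call 4; plus $14, $2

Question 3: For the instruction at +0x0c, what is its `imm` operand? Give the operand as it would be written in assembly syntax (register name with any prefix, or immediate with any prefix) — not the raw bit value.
16

off 0x0c: read 90 81 as little → 0x8190
  opcode bits[15:11]=0x10: lsli/RI
  rd: (w>>7)&0xf=0x3 → $3
  imm: (w>>0)&0x7f=0x10 → 16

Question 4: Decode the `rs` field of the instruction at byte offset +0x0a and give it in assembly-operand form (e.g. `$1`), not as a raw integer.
+0x0a: 00 3f ⇒ word 0x3f00 (little)
  opcode bits[15:11]=0x7: ld/RR
  rd: (w>>7)&0xf=0xe → $14
  rs: (w>>3)&0xf=0x0 → $0

$0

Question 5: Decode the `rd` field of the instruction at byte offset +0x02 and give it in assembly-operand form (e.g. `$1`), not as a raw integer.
$0

off 0x02: read 58 b0 as little → 0xb058
  op=0xb058>>11=0x16 ⇒ str (RR)
  [10:7] rd=0 = $0
  [6:3] rs=11 = $11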